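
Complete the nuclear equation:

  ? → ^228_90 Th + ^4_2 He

U-232

Conserve mass number: A = 228 + 4, so A = 232.
Conserve atomic number: Z = 90 + 2, so Z = 92.
Z = 92 is uranium, so the species is ^232_92 U.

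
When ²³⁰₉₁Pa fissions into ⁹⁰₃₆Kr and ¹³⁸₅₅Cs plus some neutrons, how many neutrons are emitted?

2

Conserve mass number: 230 = 90 + 138 + k, so k = 230 − 228 = 2.
Check atomic number: 91 = 36 + 55 + 0 = 91. ✓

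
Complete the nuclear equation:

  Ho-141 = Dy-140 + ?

proton

Conserve mass number: 141 = 140 + A, so A = 1.
Conserve atomic number: 67 = 66 + Z, so Z = 1.
A = 1 and Z = 1 is H-1 — a proton.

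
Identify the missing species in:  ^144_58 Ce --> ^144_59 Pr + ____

beta-minus particle

Conserve mass number: 144 = 144 + A, so A = 0.
Conserve atomic number: 58 = 59 + Z, so Z = -1.
A = 0 and Z = -1 is ^0_-1 e — a beta-minus particle.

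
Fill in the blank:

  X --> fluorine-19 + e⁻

O-19

Conserve mass number: A = 19 + 0, so A = 19.
Conserve atomic number: Z = 9 − 1, so Z = 8.
Z = 8 is oxygen, so the species is oxygen-19.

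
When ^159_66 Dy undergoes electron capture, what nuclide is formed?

Tb-159

Electron capture: mass number changes by +0, atomic number by -1.
A: 159 = 159; Z: 66 − 1 = 65.
Z = 65 is terbium, so the daughter is ^159_65 Tb.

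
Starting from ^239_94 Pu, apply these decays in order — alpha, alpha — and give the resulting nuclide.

Th-231

Start: (A, Z) = (239, 94).
After α: (235, 92).
After α: (231, 90).
Z = 90 is thorium.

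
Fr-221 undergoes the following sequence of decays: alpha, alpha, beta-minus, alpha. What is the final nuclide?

Start: (A, Z) = (221, 87).
After α: (217, 85).
After α: (213, 83).
After β⁻: (213, 84).
After α: (209, 82).
Z = 82 is lead.

Pb-209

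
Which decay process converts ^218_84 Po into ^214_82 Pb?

alpha decay

ΔA = 214 − 218 = -4; ΔZ = 82 − 84 = -2.
A drops by 4 and Z drops by 2 — the signature of alpha emission.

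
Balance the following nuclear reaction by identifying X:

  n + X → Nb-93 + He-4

Tc-96

Conserve mass number: 1 + A = 93 + 4, so A = 96.
Conserve atomic number: 0 + Z = 41 + 2, so Z = 43.
Z = 43 is technetium, so the species is Tc-96.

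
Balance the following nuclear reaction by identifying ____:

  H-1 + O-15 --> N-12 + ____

Conserve mass number: 1 + 15 = 12 + A, so A = 4.
Conserve atomic number: 1 + 8 = 7 + Z, so Z = 2.
A = 4 and Z = 2 is He-4 — an alpha particle.

alpha particle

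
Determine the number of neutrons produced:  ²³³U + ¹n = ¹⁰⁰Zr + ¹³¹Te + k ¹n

Conserve mass number: 234 = 100 + 131 + k, so k = 234 − 231 = 3.
Check atomic number: 92 = 40 + 52 + 0 = 92. ✓

3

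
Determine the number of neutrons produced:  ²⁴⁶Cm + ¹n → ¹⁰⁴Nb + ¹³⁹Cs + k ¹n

4

Conserve mass number: 247 = 104 + 139 + k, so k = 247 − 243 = 4.
Check atomic number: 96 = 41 + 55 + 0 = 96. ✓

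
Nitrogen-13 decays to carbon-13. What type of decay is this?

beta-plus decay or electron capture

ΔA = 13 − 13 = 0; ΔZ = 6 − 7 = -1.
A is unchanged and Z drops by 1 — a proton has become a neutron (β⁺ emission or electron capture).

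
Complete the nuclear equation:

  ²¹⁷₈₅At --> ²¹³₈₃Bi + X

Conserve mass number: 217 = 213 + A, so A = 4.
Conserve atomic number: 85 = 83 + Z, so Z = 2.
A = 4 and Z = 2 is ⁴₂He — an alpha particle.

alpha particle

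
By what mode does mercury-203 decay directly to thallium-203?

ΔA = 203 − 203 = 0; ΔZ = 81 − 80 = +1.
A is unchanged and Z rises by 1 — a neutron has become a proton (β⁻ decay).

beta-minus decay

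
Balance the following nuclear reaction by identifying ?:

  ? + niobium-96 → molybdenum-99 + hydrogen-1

Conserve mass number: A + 96 = 99 + 1, so A = 4.
Conserve atomic number: Z + 41 = 42 + 1, so Z = 2.
A = 4 and Z = 2 is helium-4 — an alpha particle.

alpha particle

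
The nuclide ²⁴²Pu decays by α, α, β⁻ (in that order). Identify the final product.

Start: (A, Z) = (242, 94).
After α: (238, 92).
After α: (234, 90).
After β⁻: (234, 91).
Z = 91 is protactinium.

Pa-234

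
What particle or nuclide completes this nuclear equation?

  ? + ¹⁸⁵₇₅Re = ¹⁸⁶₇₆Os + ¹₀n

deuteron

Conserve mass number: A + 185 = 186 + 1, so A = 2.
Conserve atomic number: Z + 75 = 76 + 0, so Z = 1.
A = 2 and Z = 1 is ²₁H — a deuteron.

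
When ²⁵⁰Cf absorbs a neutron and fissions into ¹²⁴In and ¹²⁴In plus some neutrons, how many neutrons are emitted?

3

Conserve mass number: 251 = 124 + 124 + k, so k = 251 − 248 = 3.
Check atomic number: 98 = 49 + 49 + 0 = 98. ✓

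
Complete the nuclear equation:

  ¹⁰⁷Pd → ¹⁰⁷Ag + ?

Conserve mass number: 107 = 107 + A, so A = 0.
Conserve atomic number: 46 = 47 + Z, so Z = -1.
A = 0 and Z = -1 is e⁻ — a beta-minus particle.

beta-minus particle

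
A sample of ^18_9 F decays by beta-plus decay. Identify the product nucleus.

O-18

Beta-plus decay: mass number changes by +0, atomic number by -1.
A: 18 = 18; Z: 9 − 1 = 8.
Z = 8 is oxygen, so the daughter is ^18_8 O.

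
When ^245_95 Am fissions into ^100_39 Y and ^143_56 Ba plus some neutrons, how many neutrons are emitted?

2

Conserve mass number: 245 = 100 + 143 + k, so k = 245 − 243 = 2.
Check atomic number: 95 = 39 + 56 + 0 = 95. ✓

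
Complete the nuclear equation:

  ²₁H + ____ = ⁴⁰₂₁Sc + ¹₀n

Ca-39

Conserve mass number: 2 + A = 40 + 1, so A = 39.
Conserve atomic number: 1 + Z = 21 + 0, so Z = 20.
Z = 20 is calcium, so the species is ³⁹₂₀Ca.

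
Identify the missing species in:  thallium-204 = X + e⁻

Pb-204

Conserve mass number: 204 = A + 0, so A = 204.
Conserve atomic number: 81 = Z − 1, so Z = 82.
Z = 82 is lead, so the species is lead-204.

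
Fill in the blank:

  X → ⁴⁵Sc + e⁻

Ca-45

Conserve mass number: A = 45 + 0, so A = 45.
Conserve atomic number: Z = 21 − 1, so Z = 20.
Z = 20 is calcium, so the species is ⁴⁵Ca.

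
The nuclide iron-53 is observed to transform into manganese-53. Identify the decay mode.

beta-plus decay or electron capture

ΔA = 53 − 53 = 0; ΔZ = 25 − 26 = -1.
A is unchanged and Z drops by 1 — a proton has become a neutron (β⁺ emission or electron capture).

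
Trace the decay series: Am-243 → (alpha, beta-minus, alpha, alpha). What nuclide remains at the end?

Start: (A, Z) = (243, 95).
After α: (239, 93).
After β⁻: (239, 94).
After α: (235, 92).
After α: (231, 90).
Z = 90 is thorium.

Th-231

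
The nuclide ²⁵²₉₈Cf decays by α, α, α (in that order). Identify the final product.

Start: (A, Z) = (252, 98).
After α: (248, 96).
After α: (244, 94).
After α: (240, 92).
Z = 92 is uranium.

U-240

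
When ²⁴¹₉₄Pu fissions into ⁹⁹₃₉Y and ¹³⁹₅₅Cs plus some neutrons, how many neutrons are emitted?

Conserve mass number: 241 = 99 + 139 + k, so k = 241 − 238 = 3.
Check atomic number: 94 = 39 + 55 + 0 = 94. ✓

3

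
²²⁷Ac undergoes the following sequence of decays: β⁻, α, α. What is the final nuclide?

Start: (A, Z) = (227, 89).
After β⁻: (227, 90).
After α: (223, 88).
After α: (219, 86).
Z = 86 is radon.

Rn-219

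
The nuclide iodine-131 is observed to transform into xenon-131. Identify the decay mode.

beta-minus decay

ΔA = 131 − 131 = 0; ΔZ = 54 − 53 = +1.
A is unchanged and Z rises by 1 — a neutron has become a proton (β⁻ decay).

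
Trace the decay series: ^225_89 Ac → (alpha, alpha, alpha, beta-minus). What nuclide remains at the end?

Start: (A, Z) = (225, 89).
After α: (221, 87).
After α: (217, 85).
After α: (213, 83).
After β⁻: (213, 84).
Z = 84 is polonium.

Po-213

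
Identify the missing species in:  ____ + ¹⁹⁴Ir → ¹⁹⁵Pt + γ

Conserve mass number: A + 194 = 195 + 0, so A = 1.
Conserve atomic number: Z + 77 = 78 + 0, so Z = 1.
A = 1 and Z = 1 is ¹H — a proton.

proton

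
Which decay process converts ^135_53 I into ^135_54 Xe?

beta-minus decay

ΔA = 135 − 135 = 0; ΔZ = 54 − 53 = +1.
A is unchanged and Z rises by 1 — a neutron has become a proton (β⁻ decay).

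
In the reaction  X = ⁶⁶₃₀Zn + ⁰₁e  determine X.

Conserve mass number: A = 66 + 0, so A = 66.
Conserve atomic number: Z = 30 + 1, so Z = 31.
Z = 31 is gallium, so the species is ⁶⁶₃₁Ga.

Ga-66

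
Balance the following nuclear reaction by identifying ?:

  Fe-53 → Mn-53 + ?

Conserve mass number: 53 = 53 + A, so A = 0.
Conserve atomic number: 26 = 25 + Z, so Z = 1.
A = 0 and Z = 1 is e⁺ — a positron.

positron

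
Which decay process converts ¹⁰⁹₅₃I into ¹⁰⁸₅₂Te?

ΔA = 108 − 109 = -1; ΔZ = 52 − 53 = -1.
A drops by 1 and Z drops by 1 — a proton was emitted.

proton emission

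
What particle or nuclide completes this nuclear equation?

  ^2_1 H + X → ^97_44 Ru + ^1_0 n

Tc-96

Conserve mass number: 2 + A = 97 + 1, so A = 96.
Conserve atomic number: 1 + Z = 44 + 0, so Z = 43.
Z = 43 is technetium, so the species is ^96_43 Tc.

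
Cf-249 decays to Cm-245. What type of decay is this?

alpha decay

ΔA = 245 − 249 = -4; ΔZ = 96 − 98 = -2.
A drops by 4 and Z drops by 2 — the signature of alpha emission.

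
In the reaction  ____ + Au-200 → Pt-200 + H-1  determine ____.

neutron

Conserve mass number: A + 200 = 200 + 1, so A = 1.
Conserve atomic number: Z + 79 = 78 + 1, so Z = 0.
A = 1 and Z = 0 is n — a neutron.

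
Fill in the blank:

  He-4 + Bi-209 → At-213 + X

Conserve mass number: 4 + 209 = 213 + A, so A = 0.
Conserve atomic number: 2 + 83 = 85 + Z, so Z = 0.
A = 0 and Z = 0 is γ — a gamma ray.

gamma ray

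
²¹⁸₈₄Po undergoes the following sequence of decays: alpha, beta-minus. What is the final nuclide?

Start: (A, Z) = (218, 84).
After α: (214, 82).
After β⁻: (214, 83).
Z = 83 is bismuth.

Bi-214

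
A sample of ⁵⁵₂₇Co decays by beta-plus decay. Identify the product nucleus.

Beta-plus decay: mass number changes by +0, atomic number by -1.
A: 55 = 55; Z: 27 − 1 = 26.
Z = 26 is iron, so the daughter is ⁵⁵₂₆Fe.

Fe-55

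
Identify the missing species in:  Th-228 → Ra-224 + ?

Conserve mass number: 228 = 224 + A, so A = 4.
Conserve atomic number: 90 = 88 + Z, so Z = 2.
A = 4 and Z = 2 is He-4 — an alpha particle.

alpha particle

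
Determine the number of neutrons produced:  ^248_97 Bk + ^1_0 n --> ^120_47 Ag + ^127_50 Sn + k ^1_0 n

Conserve mass number: 249 = 120 + 127 + k, so k = 249 − 247 = 2.
Check atomic number: 97 = 47 + 50 + 0 = 97. ✓

2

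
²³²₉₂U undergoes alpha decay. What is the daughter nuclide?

Th-228

Alpha decay: mass number changes by -4, atomic number by -2.
A: 232 − 4 = 228; Z: 92 − 2 = 90.
Z = 90 is thorium, so the daughter is ²²⁸₉₀Th.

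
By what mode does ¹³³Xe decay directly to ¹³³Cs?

ΔA = 133 − 133 = 0; ΔZ = 55 − 54 = +1.
A is unchanged and Z rises by 1 — a neutron has become a proton (β⁻ decay).

beta-minus decay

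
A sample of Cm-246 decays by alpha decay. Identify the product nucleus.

Alpha decay: mass number changes by -4, atomic number by -2.
A: 246 − 4 = 242; Z: 96 − 2 = 94.
Z = 94 is plutonium, so the daughter is Pu-242.

Pu-242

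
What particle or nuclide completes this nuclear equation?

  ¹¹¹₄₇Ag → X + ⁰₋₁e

Conserve mass number: 111 = A + 0, so A = 111.
Conserve atomic number: 47 = Z − 1, so Z = 48.
Z = 48 is cadmium, so the species is ¹¹¹₄₈Cd.

Cd-111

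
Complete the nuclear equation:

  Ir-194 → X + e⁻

Pt-194

Conserve mass number: 194 = A + 0, so A = 194.
Conserve atomic number: 77 = Z − 1, so Z = 78.
Z = 78 is platinum, so the species is Pt-194.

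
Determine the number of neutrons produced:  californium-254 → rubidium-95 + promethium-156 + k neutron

Conserve mass number: 254 = 95 + 156 + k, so k = 254 − 251 = 3.
Check atomic number: 98 = 37 + 61 + 0 = 98. ✓

3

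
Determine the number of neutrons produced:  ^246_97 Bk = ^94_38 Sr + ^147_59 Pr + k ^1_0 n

5

Conserve mass number: 246 = 94 + 147 + k, so k = 246 − 241 = 5.
Check atomic number: 97 = 38 + 59 + 0 = 97. ✓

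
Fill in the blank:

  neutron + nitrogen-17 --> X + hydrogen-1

Conserve mass number: 1 + 17 = A + 1, so A = 17.
Conserve atomic number: 0 + 7 = Z + 1, so Z = 6.
Z = 6 is carbon, so the species is carbon-17.

C-17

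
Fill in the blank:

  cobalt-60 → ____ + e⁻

Conserve mass number: 60 = A + 0, so A = 60.
Conserve atomic number: 27 = Z − 1, so Z = 28.
Z = 28 is nickel, so the species is nickel-60.

Ni-60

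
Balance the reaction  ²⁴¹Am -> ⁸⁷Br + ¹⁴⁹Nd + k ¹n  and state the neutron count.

Conserve mass number: 241 = 87 + 149 + k, so k = 241 − 236 = 5.
Check atomic number: 95 = 35 + 60 + 0 = 95. ✓

5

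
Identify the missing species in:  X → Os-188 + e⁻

Re-188

Conserve mass number: A = 188 + 0, so A = 188.
Conserve atomic number: Z = 76 − 1, so Z = 75.
Z = 75 is rhenium, so the species is Re-188.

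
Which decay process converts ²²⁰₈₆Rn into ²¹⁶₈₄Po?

ΔA = 216 − 220 = -4; ΔZ = 84 − 86 = -2.
A drops by 4 and Z drops by 2 — the signature of alpha emission.

alpha decay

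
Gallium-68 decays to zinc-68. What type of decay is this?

beta-plus decay or electron capture

ΔA = 68 − 68 = 0; ΔZ = 30 − 31 = -1.
A is unchanged and Z drops by 1 — a proton has become a neutron (β⁺ emission or electron capture).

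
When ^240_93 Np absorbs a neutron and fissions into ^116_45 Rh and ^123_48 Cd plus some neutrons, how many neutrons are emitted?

Conserve mass number: 241 = 116 + 123 + k, so k = 241 − 239 = 2.
Check atomic number: 93 = 45 + 48 + 0 = 93. ✓

2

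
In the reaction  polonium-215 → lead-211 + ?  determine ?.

Conserve mass number: 215 = 211 + A, so A = 4.
Conserve atomic number: 84 = 82 + Z, so Z = 2.
A = 4 and Z = 2 is helium-4 — an alpha particle.

alpha particle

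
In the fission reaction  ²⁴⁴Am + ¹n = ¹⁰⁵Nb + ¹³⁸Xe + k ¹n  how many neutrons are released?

Conserve mass number: 245 = 105 + 138 + k, so k = 245 − 243 = 2.
Check atomic number: 95 = 41 + 54 + 0 = 95. ✓

2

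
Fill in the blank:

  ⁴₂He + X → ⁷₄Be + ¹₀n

alpha particle

Conserve mass number: 4 + A = 7 + 1, so A = 4.
Conserve atomic number: 2 + Z = 4 + 0, so Z = 2.
A = 4 and Z = 2 is ⁴₂He — an alpha particle.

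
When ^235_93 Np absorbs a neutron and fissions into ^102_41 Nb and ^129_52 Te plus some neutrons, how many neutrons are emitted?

Conserve mass number: 236 = 102 + 129 + k, so k = 236 − 231 = 5.
Check atomic number: 93 = 41 + 52 + 0 = 93. ✓

5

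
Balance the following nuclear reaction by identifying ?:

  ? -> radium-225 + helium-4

Conserve mass number: A = 225 + 4, so A = 229.
Conserve atomic number: Z = 88 + 2, so Z = 90.
Z = 90 is thorium, so the species is thorium-229.

Th-229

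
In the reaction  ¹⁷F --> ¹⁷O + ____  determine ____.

Conserve mass number: 17 = 17 + A, so A = 0.
Conserve atomic number: 9 = 8 + Z, so Z = 1.
A = 0 and Z = 1 is e⁺ — a positron.

positron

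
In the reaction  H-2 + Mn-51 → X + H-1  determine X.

Mn-52

Conserve mass number: 2 + 51 = A + 1, so A = 52.
Conserve atomic number: 1 + 25 = Z + 1, so Z = 25.
Z = 25 is manganese, so the species is Mn-52.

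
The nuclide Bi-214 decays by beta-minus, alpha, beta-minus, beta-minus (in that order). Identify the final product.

Po-210

Start: (A, Z) = (214, 83).
After β⁻: (214, 84).
After α: (210, 82).
After β⁻: (210, 83).
After β⁻: (210, 84).
Z = 84 is polonium.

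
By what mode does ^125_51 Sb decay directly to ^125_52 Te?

beta-minus decay

ΔA = 125 − 125 = 0; ΔZ = 52 − 51 = +1.
A is unchanged and Z rises by 1 — a neutron has become a proton (β⁻ decay).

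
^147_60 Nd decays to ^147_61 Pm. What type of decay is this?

ΔA = 147 − 147 = 0; ΔZ = 61 − 60 = +1.
A is unchanged and Z rises by 1 — a neutron has become a proton (β⁻ decay).

beta-minus decay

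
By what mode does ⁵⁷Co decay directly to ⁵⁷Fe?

ΔA = 57 − 57 = 0; ΔZ = 26 − 27 = -1.
A is unchanged and Z drops by 1 — a proton has become a neutron (β⁺ emission or electron capture).

beta-plus decay or electron capture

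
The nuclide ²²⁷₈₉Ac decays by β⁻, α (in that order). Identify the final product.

Ra-223

Start: (A, Z) = (227, 89).
After β⁻: (227, 90).
After α: (223, 88).
Z = 88 is radium.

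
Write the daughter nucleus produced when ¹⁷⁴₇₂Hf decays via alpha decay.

Alpha decay: mass number changes by -4, atomic number by -2.
A: 174 − 4 = 170; Z: 72 − 2 = 70.
Z = 70 is ytterbium, so the daughter is ¹⁷⁰₇₀Yb.

Yb-170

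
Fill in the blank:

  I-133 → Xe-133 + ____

Conserve mass number: 133 = 133 + A, so A = 0.
Conserve atomic number: 53 = 54 + Z, so Z = -1.
A = 0 and Z = -1 is e⁻ — a beta-minus particle.

beta-minus particle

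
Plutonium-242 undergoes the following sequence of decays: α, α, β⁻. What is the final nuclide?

Pa-234

Start: (A, Z) = (242, 94).
After α: (238, 92).
After α: (234, 90).
After β⁻: (234, 91).
Z = 91 is protactinium.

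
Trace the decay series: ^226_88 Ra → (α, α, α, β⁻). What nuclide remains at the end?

Start: (A, Z) = (226, 88).
After α: (222, 86).
After α: (218, 84).
After α: (214, 82).
After β⁻: (214, 83).
Z = 83 is bismuth.

Bi-214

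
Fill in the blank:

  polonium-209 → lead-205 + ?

alpha particle

Conserve mass number: 209 = 205 + A, so A = 4.
Conserve atomic number: 84 = 82 + Z, so Z = 2.
A = 4 and Z = 2 is helium-4 — an alpha particle.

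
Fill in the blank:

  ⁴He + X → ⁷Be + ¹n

Conserve mass number: 4 + A = 7 + 1, so A = 4.
Conserve atomic number: 2 + Z = 4 + 0, so Z = 2.
A = 4 and Z = 2 is ⁴He — an alpha particle.

alpha particle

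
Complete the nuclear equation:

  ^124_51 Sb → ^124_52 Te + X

beta-minus particle

Conserve mass number: 124 = 124 + A, so A = 0.
Conserve atomic number: 51 = 52 + Z, so Z = -1.
A = 0 and Z = -1 is ^0_-1 e — a beta-minus particle.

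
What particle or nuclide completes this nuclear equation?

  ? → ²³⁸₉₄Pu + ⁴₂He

Cm-242

Conserve mass number: A = 238 + 4, so A = 242.
Conserve atomic number: Z = 94 + 2, so Z = 96.
Z = 96 is curium, so the species is ²⁴²₉₆Cm.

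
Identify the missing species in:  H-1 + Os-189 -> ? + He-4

Re-186

Conserve mass number: 1 + 189 = A + 4, so A = 186.
Conserve atomic number: 1 + 76 = Z + 2, so Z = 75.
Z = 75 is rhenium, so the species is Re-186.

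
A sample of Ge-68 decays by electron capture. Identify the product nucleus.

Electron capture: mass number changes by +0, atomic number by -1.
A: 68 = 68; Z: 32 − 1 = 31.
Z = 31 is gallium, so the daughter is Ga-68.

Ga-68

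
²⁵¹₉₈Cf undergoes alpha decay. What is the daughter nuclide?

Alpha decay: mass number changes by -4, atomic number by -2.
A: 251 − 4 = 247; Z: 98 − 2 = 96.
Z = 96 is curium, so the daughter is ²⁴⁷₉₆Cm.

Cm-247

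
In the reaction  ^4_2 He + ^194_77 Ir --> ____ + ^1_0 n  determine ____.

Au-197

Conserve mass number: 4 + 194 = A + 1, so A = 197.
Conserve atomic number: 2 + 77 = Z + 0, so Z = 79.
Z = 79 is gold, so the species is ^197_79 Au.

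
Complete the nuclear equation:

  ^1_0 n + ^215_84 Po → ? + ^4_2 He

Conserve mass number: 1 + 215 = A + 4, so A = 212.
Conserve atomic number: 0 + 84 = Z + 2, so Z = 82.
Z = 82 is lead, so the species is ^212_82 Pb.

Pb-212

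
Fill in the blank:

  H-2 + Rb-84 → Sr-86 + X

gamma ray

Conserve mass number: 2 + 84 = 86 + A, so A = 0.
Conserve atomic number: 1 + 37 = 38 + Z, so Z = 0.
A = 0 and Z = 0 is γ — a gamma ray.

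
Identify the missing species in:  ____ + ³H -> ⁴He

proton

Conserve mass number: A + 3 = 4, so A = 1.
Conserve atomic number: Z + 1 = 2, so Z = 1.
A = 1 and Z = 1 is ¹H — a proton.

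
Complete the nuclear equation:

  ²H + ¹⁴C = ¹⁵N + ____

Conserve mass number: 2 + 14 = 15 + A, so A = 1.
Conserve atomic number: 1 + 6 = 7 + Z, so Z = 0.
A = 1 and Z = 0 is ¹n — a neutron.

neutron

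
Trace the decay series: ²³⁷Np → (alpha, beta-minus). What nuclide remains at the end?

Start: (A, Z) = (237, 93).
After α: (233, 91).
After β⁻: (233, 92).
Z = 92 is uranium.

U-233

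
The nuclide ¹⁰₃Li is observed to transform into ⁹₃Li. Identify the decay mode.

neutron emission

ΔA = 9 − 10 = -1; ΔZ = 3 − 3 = +0.
A drops by 1 with Z unchanged — a neutron was emitted.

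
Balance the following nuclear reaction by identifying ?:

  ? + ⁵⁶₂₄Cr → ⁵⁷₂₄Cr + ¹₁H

deuteron

Conserve mass number: A + 56 = 57 + 1, so A = 2.
Conserve atomic number: Z + 24 = 24 + 1, so Z = 1.
A = 2 and Z = 1 is ²₁H — a deuteron.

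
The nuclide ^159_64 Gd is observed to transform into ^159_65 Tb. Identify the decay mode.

ΔA = 159 − 159 = 0; ΔZ = 65 − 64 = +1.
A is unchanged and Z rises by 1 — a neutron has become a proton (β⁻ decay).

beta-minus decay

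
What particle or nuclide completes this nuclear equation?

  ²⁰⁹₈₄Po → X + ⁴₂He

Pb-205

Conserve mass number: 209 = A + 4, so A = 205.
Conserve atomic number: 84 = Z + 2, so Z = 82.
Z = 82 is lead, so the species is ²⁰⁵₈₂Pb.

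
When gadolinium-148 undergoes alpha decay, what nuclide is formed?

Sm-144

Alpha decay: mass number changes by -4, atomic number by -2.
A: 148 − 4 = 144; Z: 64 − 2 = 62.
Z = 62 is samarium, so the daughter is samarium-144.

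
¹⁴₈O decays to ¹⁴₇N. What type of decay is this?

ΔA = 14 − 14 = 0; ΔZ = 7 − 8 = -1.
A is unchanged and Z drops by 1 — a proton has become a neutron (β⁺ emission or electron capture).

beta-plus decay or electron capture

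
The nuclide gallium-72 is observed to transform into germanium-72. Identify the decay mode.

beta-minus decay

ΔA = 72 − 72 = 0; ΔZ = 32 − 31 = +1.
A is unchanged and Z rises by 1 — a neutron has become a proton (β⁻ decay).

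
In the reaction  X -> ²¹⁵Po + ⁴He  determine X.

Conserve mass number: A = 215 + 4, so A = 219.
Conserve atomic number: Z = 84 + 2, so Z = 86.
Z = 86 is radon, so the species is ²¹⁹Rn.

Rn-219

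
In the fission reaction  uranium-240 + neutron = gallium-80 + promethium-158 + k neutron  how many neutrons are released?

3

Conserve mass number: 241 = 80 + 158 + k, so k = 241 − 238 = 3.
Check atomic number: 92 = 31 + 61 + 0 = 92. ✓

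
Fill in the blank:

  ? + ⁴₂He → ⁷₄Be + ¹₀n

alpha particle

Conserve mass number: A + 4 = 7 + 1, so A = 4.
Conserve atomic number: Z + 2 = 4 + 0, so Z = 2.
A = 4 and Z = 2 is ⁴₂He — an alpha particle.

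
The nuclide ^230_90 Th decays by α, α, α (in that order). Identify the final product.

Start: (A, Z) = (230, 90).
After α: (226, 88).
After α: (222, 86).
After α: (218, 84).
Z = 84 is polonium.

Po-218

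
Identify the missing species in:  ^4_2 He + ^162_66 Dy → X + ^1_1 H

Ho-165

Conserve mass number: 4 + 162 = A + 1, so A = 165.
Conserve atomic number: 2 + 66 = Z + 1, so Z = 67.
Z = 67 is holmium, so the species is ^165_67 Ho.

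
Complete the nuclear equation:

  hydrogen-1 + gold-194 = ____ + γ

Hg-195

Conserve mass number: 1 + 194 = A + 0, so A = 195.
Conserve atomic number: 1 + 79 = Z + 0, so Z = 80.
Z = 80 is mercury, so the species is mercury-195.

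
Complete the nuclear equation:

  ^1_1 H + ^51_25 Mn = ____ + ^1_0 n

Conserve mass number: 1 + 51 = A + 1, so A = 51.
Conserve atomic number: 1 + 25 = Z + 0, so Z = 26.
Z = 26 is iron, so the species is ^51_26 Fe.

Fe-51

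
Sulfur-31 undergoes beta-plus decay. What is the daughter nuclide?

Beta-plus decay: mass number changes by +0, atomic number by -1.
A: 31 = 31; Z: 16 − 1 = 15.
Z = 15 is phosphorus, so the daughter is phosphorus-31.

P-31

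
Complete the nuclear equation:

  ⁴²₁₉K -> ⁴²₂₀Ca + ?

beta-minus particle

Conserve mass number: 42 = 42 + A, so A = 0.
Conserve atomic number: 19 = 20 + Z, so Z = -1.
A = 0 and Z = -1 is ⁰₋₁e — a beta-minus particle.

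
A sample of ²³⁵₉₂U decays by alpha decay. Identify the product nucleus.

Th-231

Alpha decay: mass number changes by -4, atomic number by -2.
A: 235 − 4 = 231; Z: 92 − 2 = 90.
Z = 90 is thorium, so the daughter is ²³¹₉₀Th.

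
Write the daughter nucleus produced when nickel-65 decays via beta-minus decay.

Cu-65

Beta-minus decay: mass number changes by +0, atomic number by +1.
A: 65 = 65; Z: 28 + 1 = 29.
Z = 29 is copper, so the daughter is copper-65.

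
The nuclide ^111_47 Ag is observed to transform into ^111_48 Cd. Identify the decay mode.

ΔA = 111 − 111 = 0; ΔZ = 48 − 47 = +1.
A is unchanged and Z rises by 1 — a neutron has become a proton (β⁻ decay).

beta-minus decay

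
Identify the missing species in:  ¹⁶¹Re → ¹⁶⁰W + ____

Conserve mass number: 161 = 160 + A, so A = 1.
Conserve atomic number: 75 = 74 + Z, so Z = 1.
A = 1 and Z = 1 is ¹H — a proton.

proton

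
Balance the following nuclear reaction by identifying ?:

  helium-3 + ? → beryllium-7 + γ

Conserve mass number: 3 + A = 7 + 0, so A = 4.
Conserve atomic number: 2 + Z = 4 + 0, so Z = 2.
A = 4 and Z = 2 is helium-4 — an alpha particle.

alpha particle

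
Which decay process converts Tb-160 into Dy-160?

beta-minus decay

ΔA = 160 − 160 = 0; ΔZ = 66 − 65 = +1.
A is unchanged and Z rises by 1 — a neutron has become a proton (β⁻ decay).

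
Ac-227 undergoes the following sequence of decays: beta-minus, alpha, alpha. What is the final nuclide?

Rn-219

Start: (A, Z) = (227, 89).
After β⁻: (227, 90).
After α: (223, 88).
After α: (219, 86).
Z = 86 is radon.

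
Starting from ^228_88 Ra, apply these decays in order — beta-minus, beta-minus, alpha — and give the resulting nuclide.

Start: (A, Z) = (228, 88).
After β⁻: (228, 89).
After β⁻: (228, 90).
After α: (224, 88).
Z = 88 is radium.

Ra-224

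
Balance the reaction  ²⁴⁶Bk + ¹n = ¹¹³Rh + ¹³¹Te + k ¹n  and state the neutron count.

Conserve mass number: 247 = 113 + 131 + k, so k = 247 − 244 = 3.
Check atomic number: 97 = 45 + 52 + 0 = 97. ✓

3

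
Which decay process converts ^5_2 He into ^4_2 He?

neutron emission

ΔA = 4 − 5 = -1; ΔZ = 2 − 2 = +0.
A drops by 1 with Z unchanged — a neutron was emitted.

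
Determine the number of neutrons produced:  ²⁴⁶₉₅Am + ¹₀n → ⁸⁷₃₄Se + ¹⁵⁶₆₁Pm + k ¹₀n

Conserve mass number: 247 = 87 + 156 + k, so k = 247 − 243 = 4.
Check atomic number: 95 = 34 + 61 + 0 = 95. ✓

4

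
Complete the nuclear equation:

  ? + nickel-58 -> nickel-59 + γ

neutron

Conserve mass number: A + 58 = 59 + 0, so A = 1.
Conserve atomic number: Z + 28 = 28 + 0, so Z = 0.
A = 1 and Z = 0 is neutron — a neutron.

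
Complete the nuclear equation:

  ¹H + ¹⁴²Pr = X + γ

Conserve mass number: 1 + 142 = A + 0, so A = 143.
Conserve atomic number: 1 + 59 = Z + 0, so Z = 60.
Z = 60 is neodymium, so the species is ¹⁴³Nd.

Nd-143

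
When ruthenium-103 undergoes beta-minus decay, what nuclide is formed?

Beta-minus decay: mass number changes by +0, atomic number by +1.
A: 103 = 103; Z: 44 + 1 = 45.
Z = 45 is rhodium, so the daughter is rhodium-103.

Rh-103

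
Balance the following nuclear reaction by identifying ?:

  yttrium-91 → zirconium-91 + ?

Conserve mass number: 91 = 91 + A, so A = 0.
Conserve atomic number: 39 = 40 + Z, so Z = -1.
A = 0 and Z = -1 is e⁻ — a beta-minus particle.

beta-minus particle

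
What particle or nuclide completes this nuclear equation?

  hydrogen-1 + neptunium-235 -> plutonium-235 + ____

neutron

Conserve mass number: 1 + 235 = 235 + A, so A = 1.
Conserve atomic number: 1 + 93 = 94 + Z, so Z = 0.
A = 1 and Z = 0 is neutron — a neutron.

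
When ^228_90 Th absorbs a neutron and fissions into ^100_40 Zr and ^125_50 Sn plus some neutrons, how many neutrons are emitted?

4

Conserve mass number: 229 = 100 + 125 + k, so k = 229 − 225 = 4.
Check atomic number: 90 = 40 + 50 + 0 = 90. ✓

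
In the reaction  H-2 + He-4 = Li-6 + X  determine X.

gamma ray

Conserve mass number: 2 + 4 = 6 + A, so A = 0.
Conserve atomic number: 1 + 2 = 3 + Z, so Z = 0.
A = 0 and Z = 0 is γ — a gamma ray.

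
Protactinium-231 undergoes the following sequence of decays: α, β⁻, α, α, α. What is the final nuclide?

Start: (A, Z) = (231, 91).
After α: (227, 89).
After β⁻: (227, 90).
After α: (223, 88).
After α: (219, 86).
After α: (215, 84).
Z = 84 is polonium.

Po-215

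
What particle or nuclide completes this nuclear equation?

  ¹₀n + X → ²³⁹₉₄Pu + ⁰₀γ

Pu-238

Conserve mass number: 1 + A = 239 + 0, so A = 238.
Conserve atomic number: 0 + Z = 94 + 0, so Z = 94.
Z = 94 is plutonium, so the species is ²³⁸₉₄Pu.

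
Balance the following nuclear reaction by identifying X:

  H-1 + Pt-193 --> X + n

Au-193

Conserve mass number: 1 + 193 = A + 1, so A = 193.
Conserve atomic number: 1 + 78 = Z + 0, so Z = 79.
Z = 79 is gold, so the species is Au-193.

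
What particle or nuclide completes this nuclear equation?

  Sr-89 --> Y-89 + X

Conserve mass number: 89 = 89 + A, so A = 0.
Conserve atomic number: 38 = 39 + Z, so Z = -1.
A = 0 and Z = -1 is e⁻ — a beta-minus particle.

beta-minus particle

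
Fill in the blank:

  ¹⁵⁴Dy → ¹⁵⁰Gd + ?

Conserve mass number: 154 = 150 + A, so A = 4.
Conserve atomic number: 66 = 64 + Z, so Z = 2.
A = 4 and Z = 2 is ⁴He — an alpha particle.

alpha particle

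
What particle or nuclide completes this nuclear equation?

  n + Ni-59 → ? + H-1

Co-59

Conserve mass number: 1 + 59 = A + 1, so A = 59.
Conserve atomic number: 0 + 28 = Z + 1, so Z = 27.
Z = 27 is cobalt, so the species is Co-59.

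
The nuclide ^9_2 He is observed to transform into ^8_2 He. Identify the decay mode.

ΔA = 8 − 9 = -1; ΔZ = 2 − 2 = +0.
A drops by 1 with Z unchanged — a neutron was emitted.

neutron emission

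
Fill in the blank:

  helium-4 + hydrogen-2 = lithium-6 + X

gamma ray

Conserve mass number: 4 + 2 = 6 + A, so A = 0.
Conserve atomic number: 2 + 1 = 3 + Z, so Z = 0.
A = 0 and Z = 0 is γ — a gamma ray.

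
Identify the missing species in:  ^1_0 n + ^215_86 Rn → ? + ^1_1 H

Conserve mass number: 1 + 215 = A + 1, so A = 215.
Conserve atomic number: 0 + 86 = Z + 1, so Z = 85.
Z = 85 is astatine, so the species is ^215_85 At.

At-215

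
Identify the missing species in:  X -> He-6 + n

He-7

Conserve mass number: A = 6 + 1, so A = 7.
Conserve atomic number: Z = 2 + 0, so Z = 2.
Z = 2 is helium, so the species is He-7.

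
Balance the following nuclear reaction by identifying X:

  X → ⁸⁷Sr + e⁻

Rb-87

Conserve mass number: A = 87 + 0, so A = 87.
Conserve atomic number: Z = 38 − 1, so Z = 37.
Z = 37 is rubidium, so the species is ⁸⁷Rb.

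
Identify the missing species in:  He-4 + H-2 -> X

Li-6

Conserve mass number: 4 + 2 = A, so A = 6.
Conserve atomic number: 2 + 1 = Z, so Z = 3.
Z = 3 is lithium, so the species is Li-6.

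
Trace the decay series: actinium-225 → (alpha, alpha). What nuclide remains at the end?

At-217

Start: (A, Z) = (225, 89).
After α: (221, 87).
After α: (217, 85).
Z = 85 is astatine.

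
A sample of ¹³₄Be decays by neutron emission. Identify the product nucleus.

Be-12

Neutron emission: mass number changes by -1, atomic number by +0.
A: 13 − 1 = 12; Z: 4 = 4.
Z = 4 is beryllium, so the daughter is ¹²₄Be.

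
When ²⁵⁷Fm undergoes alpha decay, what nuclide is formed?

Alpha decay: mass number changes by -4, atomic number by -2.
A: 257 − 4 = 253; Z: 100 − 2 = 98.
Z = 98 is californium, so the daughter is ²⁵³Cf.

Cf-253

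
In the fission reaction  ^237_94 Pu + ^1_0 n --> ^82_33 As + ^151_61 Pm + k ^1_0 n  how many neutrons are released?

5

Conserve mass number: 238 = 82 + 151 + k, so k = 238 − 233 = 5.
Check atomic number: 94 = 33 + 61 + 0 = 94. ✓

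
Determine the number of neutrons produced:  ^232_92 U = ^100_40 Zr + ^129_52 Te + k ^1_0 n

3

Conserve mass number: 232 = 100 + 129 + k, so k = 232 − 229 = 3.
Check atomic number: 92 = 40 + 52 + 0 = 92. ✓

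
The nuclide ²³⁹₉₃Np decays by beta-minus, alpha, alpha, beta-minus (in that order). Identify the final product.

Start: (A, Z) = (239, 93).
After β⁻: (239, 94).
After α: (235, 92).
After α: (231, 90).
After β⁻: (231, 91).
Z = 91 is protactinium.

Pa-231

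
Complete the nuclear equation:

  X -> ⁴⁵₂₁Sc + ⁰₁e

Conserve mass number: A = 45 + 0, so A = 45.
Conserve atomic number: Z = 21 + 1, so Z = 22.
Z = 22 is titanium, so the species is ⁴⁵₂₂Ti.

Ti-45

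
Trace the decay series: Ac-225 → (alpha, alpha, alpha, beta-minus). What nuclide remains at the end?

Po-213

Start: (A, Z) = (225, 89).
After α: (221, 87).
After α: (217, 85).
After α: (213, 83).
After β⁻: (213, 84).
Z = 84 is polonium.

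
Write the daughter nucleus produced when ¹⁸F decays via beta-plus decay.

Beta-plus decay: mass number changes by +0, atomic number by -1.
A: 18 = 18; Z: 9 − 1 = 8.
Z = 8 is oxygen, so the daughter is ¹⁸O.

O-18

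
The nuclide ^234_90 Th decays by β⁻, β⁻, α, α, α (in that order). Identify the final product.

Rn-222

Start: (A, Z) = (234, 90).
After β⁻: (234, 91).
After β⁻: (234, 92).
After α: (230, 90).
After α: (226, 88).
After α: (222, 86).
Z = 86 is radon.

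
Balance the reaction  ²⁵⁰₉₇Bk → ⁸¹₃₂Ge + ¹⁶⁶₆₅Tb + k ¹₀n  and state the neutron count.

3

Conserve mass number: 250 = 81 + 166 + k, so k = 250 − 247 = 3.
Check atomic number: 97 = 32 + 65 + 0 = 97. ✓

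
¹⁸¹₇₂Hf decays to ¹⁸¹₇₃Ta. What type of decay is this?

ΔA = 181 − 181 = 0; ΔZ = 73 − 72 = +1.
A is unchanged and Z rises by 1 — a neutron has become a proton (β⁻ decay).

beta-minus decay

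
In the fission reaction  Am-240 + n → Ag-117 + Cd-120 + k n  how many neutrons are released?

Conserve mass number: 241 = 117 + 120 + k, so k = 241 − 237 = 4.
Check atomic number: 95 = 47 + 48 + 0 = 95. ✓

4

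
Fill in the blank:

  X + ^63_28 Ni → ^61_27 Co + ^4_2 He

Conserve mass number: A + 63 = 61 + 4, so A = 2.
Conserve atomic number: Z + 28 = 27 + 2, so Z = 1.
A = 2 and Z = 1 is ^2_1 H — a deuteron.

deuteron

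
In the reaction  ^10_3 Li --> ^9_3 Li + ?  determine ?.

Conserve mass number: 10 = 9 + A, so A = 1.
Conserve atomic number: 3 = 3 + Z, so Z = 0.
A = 1 and Z = 0 is ^1_0 n — a neutron.

neutron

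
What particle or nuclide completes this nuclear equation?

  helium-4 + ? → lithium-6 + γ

Conserve mass number: 4 + A = 6 + 0, so A = 2.
Conserve atomic number: 2 + Z = 3 + 0, so Z = 1.
A = 2 and Z = 1 is hydrogen-2 — a deuteron.

deuteron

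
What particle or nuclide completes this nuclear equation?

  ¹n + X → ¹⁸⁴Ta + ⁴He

Conserve mass number: 1 + A = 184 + 4, so A = 187.
Conserve atomic number: 0 + Z = 73 + 2, so Z = 75.
Z = 75 is rhenium, so the species is ¹⁸⁷Re.

Re-187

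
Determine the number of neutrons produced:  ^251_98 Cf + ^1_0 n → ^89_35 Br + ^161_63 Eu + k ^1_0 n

Conserve mass number: 252 = 89 + 161 + k, so k = 252 − 250 = 2.
Check atomic number: 98 = 35 + 63 + 0 = 98. ✓

2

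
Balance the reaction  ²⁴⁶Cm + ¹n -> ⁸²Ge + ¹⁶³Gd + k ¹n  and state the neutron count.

Conserve mass number: 247 = 82 + 163 + k, so k = 247 − 245 = 2.
Check atomic number: 96 = 32 + 64 + 0 = 96. ✓

2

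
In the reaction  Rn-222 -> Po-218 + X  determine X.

Conserve mass number: 222 = 218 + A, so A = 4.
Conserve atomic number: 86 = 84 + Z, so Z = 2.
A = 4 and Z = 2 is He-4 — an alpha particle.

alpha particle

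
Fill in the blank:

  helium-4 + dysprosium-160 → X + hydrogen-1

Ho-163

Conserve mass number: 4 + 160 = A + 1, so A = 163.
Conserve atomic number: 2 + 66 = Z + 1, so Z = 67.
Z = 67 is holmium, so the species is holmium-163.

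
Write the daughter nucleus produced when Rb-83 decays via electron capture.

Kr-83

Electron capture: mass number changes by +0, atomic number by -1.
A: 83 = 83; Z: 37 − 1 = 36.
Z = 36 is krypton, so the daughter is Kr-83.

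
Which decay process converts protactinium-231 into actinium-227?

alpha decay

ΔA = 227 − 231 = -4; ΔZ = 89 − 91 = -2.
A drops by 4 and Z drops by 2 — the signature of alpha emission.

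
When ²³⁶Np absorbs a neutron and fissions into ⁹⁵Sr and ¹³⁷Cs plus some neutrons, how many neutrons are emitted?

Conserve mass number: 237 = 95 + 137 + k, so k = 237 − 232 = 5.
Check atomic number: 93 = 38 + 55 + 0 = 93. ✓

5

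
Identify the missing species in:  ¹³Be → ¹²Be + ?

Conserve mass number: 13 = 12 + A, so A = 1.
Conserve atomic number: 4 = 4 + Z, so Z = 0.
A = 1 and Z = 0 is ¹n — a neutron.

neutron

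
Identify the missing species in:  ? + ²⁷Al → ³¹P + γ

Conserve mass number: A + 27 = 31 + 0, so A = 4.
Conserve atomic number: Z + 13 = 15 + 0, so Z = 2.
A = 4 and Z = 2 is ⁴He — an alpha particle.

alpha particle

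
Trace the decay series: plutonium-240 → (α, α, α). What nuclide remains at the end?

Start: (A, Z) = (240, 94).
After α: (236, 92).
After α: (232, 90).
After α: (228, 88).
Z = 88 is radium.

Ra-228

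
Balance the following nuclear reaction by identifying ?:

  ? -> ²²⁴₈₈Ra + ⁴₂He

Conserve mass number: A = 224 + 4, so A = 228.
Conserve atomic number: Z = 88 + 2, so Z = 90.
Z = 90 is thorium, so the species is ²²⁸₉₀Th.

Th-228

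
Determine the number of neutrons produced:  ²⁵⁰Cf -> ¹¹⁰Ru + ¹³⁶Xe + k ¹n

Conserve mass number: 250 = 110 + 136 + k, so k = 250 − 246 = 4.
Check atomic number: 98 = 44 + 54 + 0 = 98. ✓

4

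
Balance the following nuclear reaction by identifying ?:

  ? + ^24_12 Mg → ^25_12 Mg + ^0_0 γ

neutron

Conserve mass number: A + 24 = 25 + 0, so A = 1.
Conserve atomic number: Z + 12 = 12 + 0, so Z = 0.
A = 1 and Z = 0 is ^1_0 n — a neutron.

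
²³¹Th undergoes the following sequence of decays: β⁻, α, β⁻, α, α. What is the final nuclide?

Rn-219

Start: (A, Z) = (231, 90).
After β⁻: (231, 91).
After α: (227, 89).
After β⁻: (227, 90).
After α: (223, 88).
After α: (219, 86).
Z = 86 is radon.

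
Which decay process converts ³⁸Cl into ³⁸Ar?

ΔA = 38 − 38 = 0; ΔZ = 18 − 17 = +1.
A is unchanged and Z rises by 1 — a neutron has become a proton (β⁻ decay).

beta-minus decay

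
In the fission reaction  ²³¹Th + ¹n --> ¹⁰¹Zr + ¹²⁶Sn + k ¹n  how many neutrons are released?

5

Conserve mass number: 232 = 101 + 126 + k, so k = 232 − 227 = 5.
Check atomic number: 90 = 40 + 50 + 0 = 90. ✓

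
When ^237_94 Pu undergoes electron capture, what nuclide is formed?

Np-237

Electron capture: mass number changes by +0, atomic number by -1.
A: 237 = 237; Z: 94 − 1 = 93.
Z = 93 is neptunium, so the daughter is ^237_93 Np.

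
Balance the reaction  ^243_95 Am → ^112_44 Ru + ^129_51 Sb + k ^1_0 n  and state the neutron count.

Conserve mass number: 243 = 112 + 129 + k, so k = 243 − 241 = 2.
Check atomic number: 95 = 44 + 51 + 0 = 95. ✓

2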